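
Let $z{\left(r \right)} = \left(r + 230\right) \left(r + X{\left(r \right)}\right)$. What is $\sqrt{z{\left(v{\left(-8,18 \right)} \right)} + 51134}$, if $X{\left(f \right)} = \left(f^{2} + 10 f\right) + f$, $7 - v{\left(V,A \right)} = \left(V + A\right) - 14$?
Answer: $\sqrt{112107} \approx 334.82$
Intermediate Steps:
$v{\left(V,A \right)} = 21 - A - V$ ($v{\left(V,A \right)} = 7 - \left(\left(V + A\right) - 14\right) = 7 - \left(\left(A + V\right) - 14\right) = 7 - \left(-14 + A + V\right) = 21 - A - V$)
$X{\left(f \right)} = f^{2} + 11 f$
$z{\left(r \right)} = \left(230 + r\right) \left(r + r \left(11 + r\right)\right)$ ($z{\left(r \right)} = \left(r + 230\right) \left(r + r \left(11 + r\right)\right) = \left(230 + r\right) \left(r + r \left(11 + r\right)\right)$)
$\sqrt{z{\left(v{\left(-8,18 \right)} \right)} + 51134} = \sqrt{\left(21 - 18 - -8\right) \left(2760 + \left(21 - 18 - -8\right)^{2} + 242 \left(21 - 18 - -8\right)\right) + 51134} = \sqrt{\left(21 - 18 + 8\right) \left(2760 + \left(21 - 18 + 8\right)^{2} + 242 \left(21 - 18 + 8\right)\right) + 51134} = \sqrt{11 \left(2760 + 11^{2} + 242 \cdot 11\right) + 51134} = \sqrt{11 \left(2760 + 121 + 2662\right) + 51134} = \sqrt{11 \cdot 5543 + 51134} = \sqrt{60973 + 51134} = \sqrt{112107}$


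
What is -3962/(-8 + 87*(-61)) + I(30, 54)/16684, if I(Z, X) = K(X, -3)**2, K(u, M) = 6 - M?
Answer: 66532523/88675460 ≈ 0.75029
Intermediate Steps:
I(Z, X) = 81 (I(Z, X) = (6 - 1*(-3))**2 = (6 + 3)**2 = 9**2 = 81)
-3962/(-8 + 87*(-61)) + I(30, 54)/16684 = -3962/(-8 + 87*(-61)) + 81/16684 = -3962/(-8 - 5307) + 81*(1/16684) = -3962/(-5315) + 81/16684 = -3962*(-1/5315) + 81/16684 = 3962/5315 + 81/16684 = 66532523/88675460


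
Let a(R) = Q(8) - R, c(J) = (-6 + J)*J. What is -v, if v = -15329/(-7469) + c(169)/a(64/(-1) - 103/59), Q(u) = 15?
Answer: -12212191393/35582316 ≈ -343.21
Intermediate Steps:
c(J) = J*(-6 + J)
a(R) = 15 - R
v = 12212191393/35582316 (v = -15329/(-7469) + (169*(-6 + 169))/(15 - (64/(-1) - 103/59)) = -15329*(-1/7469) + (169*163)/(15 - (64*(-1) - 103*1/59)) = 15329/7469 + 27547/(15 - (-64 - 103/59)) = 15329/7469 + 27547/(15 - 1*(-3879/59)) = 15329/7469 + 27547/(15 + 3879/59) = 15329/7469 + 27547/(4764/59) = 15329/7469 + 27547*(59/4764) = 15329/7469 + 1625273/4764 = 12212191393/35582316 ≈ 343.21)
-v = -1*12212191393/35582316 = -12212191393/35582316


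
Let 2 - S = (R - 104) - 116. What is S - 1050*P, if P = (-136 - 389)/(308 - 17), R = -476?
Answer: 251456/97 ≈ 2592.3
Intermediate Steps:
P = -175/97 (P = -525/291 = -525*1/291 = -175/97 ≈ -1.8041)
S = 698 (S = 2 - ((-476 - 104) - 116) = 2 - (-580 - 116) = 2 - 1*(-696) = 2 + 696 = 698)
S - 1050*P = 698 - 1050*(-175/97) = 698 + 183750/97 = 251456/97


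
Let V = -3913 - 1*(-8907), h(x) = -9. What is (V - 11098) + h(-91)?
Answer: -6113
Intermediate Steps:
V = 4994 (V = -3913 + 8907 = 4994)
(V - 11098) + h(-91) = (4994 - 11098) - 9 = -6104 - 9 = -6113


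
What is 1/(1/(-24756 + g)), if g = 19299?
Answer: -5457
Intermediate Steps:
1/(1/(-24756 + g)) = 1/(1/(-24756 + 19299)) = 1/(1/(-5457)) = 1/(-1/5457) = -5457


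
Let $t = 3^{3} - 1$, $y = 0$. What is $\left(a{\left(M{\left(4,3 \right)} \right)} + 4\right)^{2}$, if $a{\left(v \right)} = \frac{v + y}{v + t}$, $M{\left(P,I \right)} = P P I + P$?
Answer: $\frac{196}{9} \approx 21.778$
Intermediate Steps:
$t = 26$ ($t = 27 - 1 = 26$)
$M{\left(P,I \right)} = P + I P^{2}$ ($M{\left(P,I \right)} = P^{2} I + P = I P^{2} + P = P + I P^{2}$)
$a{\left(v \right)} = \frac{v}{26 + v}$ ($a{\left(v \right)} = \frac{v + 0}{v + 26} = \frac{v}{26 + v}$)
$\left(a{\left(M{\left(4,3 \right)} \right)} + 4\right)^{2} = \left(\frac{4 \left(1 + 3 \cdot 4\right)}{26 + 4 \left(1 + 3 \cdot 4\right)} + 4\right)^{2} = \left(\frac{4 \left(1 + 12\right)}{26 + 4 \left(1 + 12\right)} + 4\right)^{2} = \left(\frac{4 \cdot 13}{26 + 4 \cdot 13} + 4\right)^{2} = \left(\frac{52}{26 + 52} + 4\right)^{2} = \left(\frac{52}{78} + 4\right)^{2} = \left(52 \cdot \frac{1}{78} + 4\right)^{2} = \left(\frac{2}{3} + 4\right)^{2} = \left(\frac{14}{3}\right)^{2} = \frac{196}{9}$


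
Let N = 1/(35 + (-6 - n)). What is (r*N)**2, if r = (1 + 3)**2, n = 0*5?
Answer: 256/841 ≈ 0.30440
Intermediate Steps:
n = 0
r = 16 (r = 4**2 = 16)
N = 1/29 (N = 1/(35 + (-6 - 1*0)) = 1/(35 + (-6 + 0)) = 1/(35 - 6) = 1/29 ≈ 0.034483)
(r*N)**2 = (16*(1/29))**2 = (16/29)**2 = 256/841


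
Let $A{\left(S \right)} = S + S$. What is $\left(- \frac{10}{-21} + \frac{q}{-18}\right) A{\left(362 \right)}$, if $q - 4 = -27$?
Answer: $\frac{80002}{63} \approx 1269.9$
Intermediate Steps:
$q = -23$ ($q = 4 - 27 = -23$)
$A{\left(S \right)} = 2 S$
$\left(- \frac{10}{-21} + \frac{q}{-18}\right) A{\left(362 \right)} = \left(- \frac{10}{-21} - \frac{23}{-18}\right) 2 \cdot 362 = \left(\left(-10\right) \left(- \frac{1}{21}\right) - - \frac{23}{18}\right) 724 = \left(\frac{10}{21} + \frac{23}{18}\right) 724 = \frac{221}{126} \cdot 724 = \frac{80002}{63}$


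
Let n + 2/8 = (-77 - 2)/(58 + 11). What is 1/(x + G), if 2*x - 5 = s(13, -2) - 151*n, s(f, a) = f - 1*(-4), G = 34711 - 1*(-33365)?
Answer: 552/37642159 ≈ 1.4664e-5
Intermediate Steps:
G = 68076 (G = 34711 + 33365 = 68076)
s(f, a) = 4 + f (s(f, a) = f + 4 = 4 + f)
n = -385/276 (n = -¼ + (-77 - 2)/(58 + 11) = -¼ - 79/69 = -385/276 ≈ -1.3949)
x = 64207/552 (x = 5/2 + ((4 + 13) - 151*(-385/276))/2 = 5/2 + (17 + 58135/276)/2 = 5/2 + (½)*(62827/276) = 5/2 + 62827/552 = 64207/552 ≈ 116.32)
1/(x + G) = 1/(64207/552 + 68076) = 1/(37642159/552) = 552/37642159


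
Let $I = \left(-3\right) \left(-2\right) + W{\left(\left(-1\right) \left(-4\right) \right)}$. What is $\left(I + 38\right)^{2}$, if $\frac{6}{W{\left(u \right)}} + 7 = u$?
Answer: $1764$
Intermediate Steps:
$W{\left(u \right)} = \frac{6}{-7 + u}$
$I = 4$ ($I = \left(-3\right) \left(-2\right) + \frac{6}{-7 - -4} = 6 + \frac{6}{-7 + 4} = 6 + \frac{6}{-3} = 6 + 6 \left(- \frac{1}{3}\right) = 6 - 2 = 4$)
$\left(I + 38\right)^{2} = \left(4 + 38\right)^{2} = 42^{2} = 1764$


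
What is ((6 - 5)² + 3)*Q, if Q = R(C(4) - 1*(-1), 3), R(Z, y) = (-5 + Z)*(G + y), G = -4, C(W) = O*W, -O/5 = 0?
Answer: 16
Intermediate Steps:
O = 0 (O = -5*0 = 0)
C(W) = 0 (C(W) = 0*W = 0)
R(Z, y) = (-5 + Z)*(-4 + y)
Q = 4 (Q = 20 - 5*3 - 4*(0 - 1*(-1)) + (0 - 1*(-1))*3 = 20 - 15 - 4*(0 + 1) + (0 + 1)*3 = 20 - 15 - 4*1 + 1*3 = 20 - 15 - 4 + 3 = 4)
((6 - 5)² + 3)*Q = ((6 - 5)² + 3)*4 = (1² + 3)*4 = (1 + 3)*4 = 4*4 = 16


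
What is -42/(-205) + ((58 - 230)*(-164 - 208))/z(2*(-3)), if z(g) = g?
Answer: -2186078/205 ≈ -10664.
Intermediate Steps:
-42/(-205) + ((58 - 230)*(-164 - 208))/z(2*(-3)) = -42/(-205) + ((58 - 230)*(-164 - 208))/((2*(-3))) = -42*(-1/205) - 172*(-372)/(-6) = 42/205 + 63984*(-⅙) = 42/205 - 10664 = -2186078/205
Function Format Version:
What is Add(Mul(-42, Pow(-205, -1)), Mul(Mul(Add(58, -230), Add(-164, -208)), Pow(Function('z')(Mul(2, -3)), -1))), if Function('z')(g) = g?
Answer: Rational(-2186078, 205) ≈ -10664.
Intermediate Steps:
Add(Mul(-42, Pow(-205, -1)), Mul(Mul(Add(58, -230), Add(-164, -208)), Pow(Function('z')(Mul(2, -3)), -1))) = Add(Mul(-42, Pow(-205, -1)), Mul(Mul(Add(58, -230), Add(-164, -208)), Pow(Mul(2, -3), -1))) = Add(Mul(-42, Rational(-1, 205)), Mul(Mul(-172, -372), Pow(-6, -1))) = Add(Rational(42, 205), Mul(63984, Rational(-1, 6))) = Add(Rational(42, 205), -10664) = Rational(-2186078, 205)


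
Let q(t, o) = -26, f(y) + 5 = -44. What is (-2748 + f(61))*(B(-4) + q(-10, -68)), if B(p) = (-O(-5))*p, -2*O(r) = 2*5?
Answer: 128662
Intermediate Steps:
f(y) = -49 (f(y) = -5 - 44 = -49)
O(r) = -5
B(p) = 5*p (B(p) = (-1*(-5))*p = 5*p)
(-2748 + f(61))*(B(-4) + q(-10, -68)) = (-2748 - 49)*(5*(-4) - 26) = -2797*(-20 - 26) = -2797*(-46) = 128662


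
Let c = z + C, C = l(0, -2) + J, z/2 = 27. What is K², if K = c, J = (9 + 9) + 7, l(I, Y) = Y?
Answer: 5929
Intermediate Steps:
z = 54 (z = 2*27 = 54)
J = 25 (J = 18 + 7 = 25)
C = 23 (C = -2 + 25 = 23)
c = 77 (c = 54 + 23 = 77)
K = 77
K² = 77² = 5929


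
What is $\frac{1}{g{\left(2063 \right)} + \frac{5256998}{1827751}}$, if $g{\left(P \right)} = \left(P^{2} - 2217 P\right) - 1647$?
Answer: $- \frac{1827751}{583685197101} \approx -3.1314 \cdot 10^{-6}$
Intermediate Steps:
$g{\left(P \right)} = -1647 + P^{2} - 2217 P$
$\frac{1}{g{\left(2063 \right)} + \frac{5256998}{1827751}} = \frac{1}{\left(-1647 + 2063^{2} - 4573671\right) + \frac{5256998}{1827751}} = \frac{1}{\left(-1647 + 4255969 - 4573671\right) + 5256998 \cdot \frac{1}{1827751}} = \frac{1}{-319349 + \frac{5256998}{1827751}} = \frac{1}{- \frac{583685197101}{1827751}} = - \frac{1827751}{583685197101}$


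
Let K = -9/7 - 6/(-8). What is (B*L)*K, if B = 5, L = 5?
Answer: -375/28 ≈ -13.393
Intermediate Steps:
K = -15/28 (K = -9*1/7 - 6*(-1/8) = -9/7 + 3/4 = -15/28 ≈ -0.53571)
(B*L)*K = (5*5)*(-15/28) = 25*(-15/28) = -375/28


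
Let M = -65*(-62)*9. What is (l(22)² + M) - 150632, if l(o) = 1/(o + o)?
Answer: -221404831/1936 ≈ -1.1436e+5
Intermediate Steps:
M = 36270 (M = 4030*9 = 36270)
l(o) = 1/(2*o)
(l(22)² + M) - 150632 = (((½)/22)² + 36270) - 150632 = (((½)*(1/22))² + 36270) - 150632 = ((1/44)² + 36270) - 150632 = (1/1936 + 36270) - 150632 = 70218721/1936 - 150632 = -221404831/1936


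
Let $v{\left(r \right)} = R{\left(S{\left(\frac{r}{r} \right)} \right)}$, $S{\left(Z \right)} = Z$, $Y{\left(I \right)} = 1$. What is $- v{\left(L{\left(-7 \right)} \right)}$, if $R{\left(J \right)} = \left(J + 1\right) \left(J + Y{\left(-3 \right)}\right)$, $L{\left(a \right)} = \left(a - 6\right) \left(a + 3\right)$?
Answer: $-4$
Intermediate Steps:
$L{\left(a \right)} = \left(-6 + a\right) \left(3 + a\right)$
$R{\left(J \right)} = \left(1 + J\right)^{2}$ ($R{\left(J \right)} = \left(J + 1\right) \left(J + 1\right) = \left(1 + J\right) \left(1 + J\right) = \left(1 + J\right)^{2}$)
$v{\left(r \right)} = 4$ ($v{\left(r \right)} = 1 + \left(\frac{r}{r}\right)^{2} + 2 \frac{r}{r} = 1 + 1^{2} + 2 \cdot 1 = 1 + 1 + 2 = 4$)
$- v{\left(L{\left(-7 \right)} \right)} = \left(-1\right) 4 = -4$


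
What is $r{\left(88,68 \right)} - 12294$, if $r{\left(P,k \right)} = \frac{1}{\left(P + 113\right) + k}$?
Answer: $- \frac{3307085}{269} \approx -12294.0$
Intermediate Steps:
$r{\left(P,k \right)} = \frac{1}{113 + P + k}$ ($r{\left(P,k \right)} = \frac{1}{\left(113 + P\right) + k} = \frac{1}{113 + P + k}$)
$r{\left(88,68 \right)} - 12294 = \frac{1}{113 + 88 + 68} - 12294 = \frac{1}{269} - 12294 = - \frac{3307085}{269}$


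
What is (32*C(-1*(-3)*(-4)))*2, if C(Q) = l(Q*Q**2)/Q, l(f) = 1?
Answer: -16/3 ≈ -5.3333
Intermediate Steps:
C(Q) = 1/Q
(32*C(-1*(-3)*(-4)))*2 = (32/((-1*(-3)*(-4))))*2 = (32/((3*(-4))))*2 = (32/(-12))*2 = (32*(-1/12))*2 = -8/3*2 = -16/3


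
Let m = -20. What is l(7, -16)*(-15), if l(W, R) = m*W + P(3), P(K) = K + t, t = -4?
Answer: 2115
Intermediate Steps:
P(K) = -4 + K (P(K) = K - 4 = -4 + K)
l(W, R) = -1 - 20*W (l(W, R) = -20*W + (-4 + 3) = -20*W - 1 = -1 - 20*W)
l(7, -16)*(-15) = (-1 - 20*7)*(-15) = (-1 - 140)*(-15) = -141*(-15) = 2115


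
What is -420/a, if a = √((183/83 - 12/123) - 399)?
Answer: 210*I*√4596180278/675313 ≈ 21.082*I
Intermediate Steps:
a = I*√4596180278/3403 (a = √((183*(1/83) - 12*1/123) - 399) = √((183/83 - 4/41) - 399) = √(7171/3403 - 399) = √(-1350626/3403) = I*√4596180278/3403 ≈ 19.922*I)
-420/a = -420*(-I*√4596180278/1350626) = -(-210)*I*√4596180278/675313 = 210*I*√4596180278/675313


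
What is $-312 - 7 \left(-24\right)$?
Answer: $-144$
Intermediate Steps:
$-312 - 7 \left(-24\right) = -312 - -168 = -312 + 168 = -144$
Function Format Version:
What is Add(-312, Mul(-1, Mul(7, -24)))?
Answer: -144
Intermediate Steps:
Add(-312, Mul(-1, Mul(7, -24))) = Add(-312, Mul(-1, -168)) = Add(-312, 168) = -144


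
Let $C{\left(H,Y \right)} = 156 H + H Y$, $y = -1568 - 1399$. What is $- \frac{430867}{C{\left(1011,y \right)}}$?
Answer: $\frac{430867}{2841921} \approx 0.15161$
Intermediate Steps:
$y = -2967$ ($y = -1568 - 1399 = -2967$)
$- \frac{430867}{C{\left(1011,y \right)}} = - \frac{430867}{1011 \left(156 - 2967\right)} = - \frac{430867}{1011 \left(-2811\right)} = - \frac{430867}{-2841921} = \left(-430867\right) \left(- \frac{1}{2841921}\right) = \frac{430867}{2841921}$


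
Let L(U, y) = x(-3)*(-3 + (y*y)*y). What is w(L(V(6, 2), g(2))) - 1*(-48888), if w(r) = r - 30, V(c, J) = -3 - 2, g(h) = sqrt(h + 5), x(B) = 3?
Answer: 48849 + 21*sqrt(7) ≈ 48905.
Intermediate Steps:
g(h) = sqrt(5 + h)
V(c, J) = -5
L(U, y) = -9 + 3*y**3 (L(U, y) = 3*(-3 + (y*y)*y) = 3*(-3 + y**2*y) = 3*(-3 + y**3) = -9 + 3*y**3)
w(r) = -30 + r
w(L(V(6, 2), g(2))) - 1*(-48888) = (-30 + (-9 + 3*(sqrt(5 + 2))**3)) - 1*(-48888) = (-30 + (-9 + 3*(sqrt(7))**3)) + 48888 = (-30 + (-9 + 3*(7*sqrt(7)))) + 48888 = (-30 + (-9 + 21*sqrt(7))) + 48888 = (-39 + 21*sqrt(7)) + 48888 = 48849 + 21*sqrt(7)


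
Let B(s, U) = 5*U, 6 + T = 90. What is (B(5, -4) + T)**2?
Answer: 4096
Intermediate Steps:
T = 84 (T = -6 + 90 = 84)
(B(5, -4) + T)**2 = (5*(-4) + 84)**2 = (-20 + 84)**2 = 64**2 = 4096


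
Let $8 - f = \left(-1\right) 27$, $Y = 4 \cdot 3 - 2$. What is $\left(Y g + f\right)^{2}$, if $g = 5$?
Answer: $7225$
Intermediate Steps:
$Y = 10$ ($Y = 12 - 2 = 10$)
$f = 35$ ($f = 8 - \left(-1\right) 27 = 8 - -27 = 8 + 27 = 35$)
$\left(Y g + f\right)^{2} = \left(10 \cdot 5 + 35\right)^{2} = \left(50 + 35\right)^{2} = 85^{2} = 7225$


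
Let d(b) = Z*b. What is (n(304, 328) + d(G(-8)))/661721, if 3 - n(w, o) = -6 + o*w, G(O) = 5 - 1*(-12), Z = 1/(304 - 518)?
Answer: -21336459/141608294 ≈ -0.15067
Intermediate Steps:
Z = -1/214 (Z = 1/(-214) = -1/214 ≈ -0.0046729)
G(O) = 17 (G(O) = 5 + 12 = 17)
d(b) = -b/214
n(w, o) = 9 - o*w (n(w, o) = 3 - (-6 + o*w) = 3 + (6 - o*w) = 9 - o*w)
(n(304, 328) + d(G(-8)))/661721 = ((9 - 1*328*304) - 1/214*17)/661721 = ((9 - 99712) - 17/214)*(1/661721) = (-99703 - 17/214)*(1/661721) = -21336459/214*1/661721 = -21336459/141608294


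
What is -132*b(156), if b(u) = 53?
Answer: -6996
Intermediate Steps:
-132*b(156) = -132*53 = -6996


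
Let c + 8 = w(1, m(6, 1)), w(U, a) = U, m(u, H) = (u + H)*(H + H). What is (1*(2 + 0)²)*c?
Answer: -28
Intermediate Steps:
m(u, H) = 2*H*(H + u) (m(u, H) = (H + u)*(2*H) = 2*H*(H + u))
c = -7 (c = -8 + 1 = -7)
(1*(2 + 0)²)*c = (1*(2 + 0)²)*(-7) = (1*2²)*(-7) = (1*4)*(-7) = 4*(-7) = -28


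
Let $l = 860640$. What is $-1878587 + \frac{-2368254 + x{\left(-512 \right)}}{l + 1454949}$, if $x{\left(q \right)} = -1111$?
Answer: $- \frac{4350037762108}{2315589} \approx -1.8786 \cdot 10^{6}$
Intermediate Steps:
$-1878587 + \frac{-2368254 + x{\left(-512 \right)}}{l + 1454949} = -1878587 + \frac{-2368254 - 1111}{860640 + 1454949} = -1878587 - \frac{2369365}{2315589} = - \frac{4350037762108}{2315589}$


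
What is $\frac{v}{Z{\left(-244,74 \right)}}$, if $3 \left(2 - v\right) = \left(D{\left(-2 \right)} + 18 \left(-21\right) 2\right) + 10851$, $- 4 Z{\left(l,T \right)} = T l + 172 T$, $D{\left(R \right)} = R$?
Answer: $- \frac{10087}{3996} \approx -2.5243$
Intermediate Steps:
$Z{\left(l,T \right)} = - 43 T - \frac{T l}{4}$ ($Z{\left(l,T \right)} = - \frac{T l + 172 T}{4} = - \frac{172 T + T l}{4} = - 43 T - \frac{T l}{4}$)
$v = - \frac{10087}{3}$ ($v = 2 - \frac{\left(-2 + 18 \left(-21\right) 2\right) + 10851}{3} = 2 - \frac{\left(-2 - 756\right) + 10851}{3} = 2 - \frac{-758 + 10851}{3} = 2 - \frac{10093}{3} = - \frac{10087}{3} \approx -3362.3$)
$\frac{v}{Z{\left(-244,74 \right)}} = - \frac{10087}{3 \left(\left(- \frac{1}{4}\right) 74 \left(172 - 244\right)\right)} = - \frac{10087}{3 \left(\left(- \frac{1}{4}\right) 74 \left(-72\right)\right)} = - \frac{10087}{3 \cdot 1332} = \left(- \frac{10087}{3}\right) \frac{1}{1332} = - \frac{10087}{3996}$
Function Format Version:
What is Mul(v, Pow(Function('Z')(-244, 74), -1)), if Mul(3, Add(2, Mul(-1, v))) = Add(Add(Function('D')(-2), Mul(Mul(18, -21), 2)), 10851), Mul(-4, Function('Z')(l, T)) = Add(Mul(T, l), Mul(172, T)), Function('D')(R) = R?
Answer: Rational(-10087, 3996) ≈ -2.5243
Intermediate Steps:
Function('Z')(l, T) = Add(Mul(-43, T), Mul(Rational(-1, 4), T, l)) (Function('Z')(l, T) = Mul(Rational(-1, 4), Add(Mul(T, l), Mul(172, T))) = Mul(Rational(-1, 4), Add(Mul(172, T), Mul(T, l))) = Add(Mul(-43, T), Mul(Rational(-1, 4), T, l)))
v = Rational(-10087, 3) (v = Add(2, Mul(Rational(-1, 3), Add(Add(-2, Mul(Mul(18, -21), 2)), 10851))) = Add(2, Mul(Rational(-1, 3), Add(Add(-2, Mul(-378, 2)), 10851))) = Add(2, Mul(Rational(-1, 3), Add(Add(-2, -756), 10851))) = Add(2, Mul(Rational(-1, 3), Add(-758, 10851))) = Add(2, Mul(Rational(-1, 3), 10093)) = Add(2, Rational(-10093, 3)) = Rational(-10087, 3) ≈ -3362.3)
Mul(v, Pow(Function('Z')(-244, 74), -1)) = Mul(Rational(-10087, 3), Pow(Mul(Rational(-1, 4), 74, Add(172, -244)), -1)) = Mul(Rational(-10087, 3), Pow(Mul(Rational(-1, 4), 74, -72), -1)) = Mul(Rational(-10087, 3), Pow(1332, -1)) = Mul(Rational(-10087, 3), Rational(1, 1332)) = Rational(-10087, 3996)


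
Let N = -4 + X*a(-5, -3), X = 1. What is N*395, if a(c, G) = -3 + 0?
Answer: -2765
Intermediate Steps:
a(c, G) = -3
N = -7 (N = -4 + 1*(-3) = -4 - 3 = -7)
N*395 = -7*395 = -2765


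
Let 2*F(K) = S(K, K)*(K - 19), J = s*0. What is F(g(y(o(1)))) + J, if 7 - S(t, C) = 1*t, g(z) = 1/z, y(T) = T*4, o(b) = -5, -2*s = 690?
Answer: -53721/800 ≈ -67.151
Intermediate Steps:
s = -345 (s = -½*690 = -345)
y(T) = 4*T
S(t, C) = 7 - t
J = 0 (J = -345*0 = 0)
F(K) = (-19 + K)*(7 - K)/2 (F(K) = ((7 - K)*(K - 19))/2 = ((7 - K)*(-19 + K))/2 = ((-19 + K)*(7 - K))/2 = (-19 + K)*(7 - K)/2)
F(g(y(o(1)))) + J = -(-19 + 1/(4*(-5)))*(-7 + 1/(4*(-5)))/2 + 0 = -(-19 + 1/(-20))*(-7 + 1/(-20))/2 + 0 = -(-19 - 1/20)*(-7 - 1/20)/2 + 0 = -½*(-381/20)*(-141/20) + 0 = -53721/800 + 0 = -53721/800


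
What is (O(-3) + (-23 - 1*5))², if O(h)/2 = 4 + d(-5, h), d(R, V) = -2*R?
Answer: 0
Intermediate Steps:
O(h) = 28 (O(h) = 2*(4 - 2*(-5)) = 2*(4 + 10) = 2*14 = 28)
(O(-3) + (-23 - 1*5))² = (28 + (-23 - 1*5))² = (28 + (-23 - 5))² = (28 - 28)² = 0² = 0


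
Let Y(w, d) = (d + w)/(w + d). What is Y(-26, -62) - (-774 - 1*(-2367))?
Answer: -1592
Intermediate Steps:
Y(w, d) = 1 (Y(w, d) = (d + w)/(d + w) = 1)
Y(-26, -62) - (-774 - 1*(-2367)) = 1 - (-774 - 1*(-2367)) = 1 - (-774 + 2367) = 1 - 1*1593 = 1 - 1593 = -1592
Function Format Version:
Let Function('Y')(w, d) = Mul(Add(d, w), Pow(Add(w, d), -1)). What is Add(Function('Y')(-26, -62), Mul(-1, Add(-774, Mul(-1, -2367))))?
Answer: -1592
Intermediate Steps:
Function('Y')(w, d) = 1 (Function('Y')(w, d) = Mul(Add(d, w), Pow(Add(d, w), -1)) = 1)
Add(Function('Y')(-26, -62), Mul(-1, Add(-774, Mul(-1, -2367)))) = Add(1, Mul(-1, Add(-774, Mul(-1, -2367)))) = Add(1, Mul(-1, Add(-774, 2367))) = Add(1, Mul(-1, 1593)) = Add(1, -1593) = -1592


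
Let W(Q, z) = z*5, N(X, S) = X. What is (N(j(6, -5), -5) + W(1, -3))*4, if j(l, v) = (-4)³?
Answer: -316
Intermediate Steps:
j(l, v) = -64
W(Q, z) = 5*z
(N(j(6, -5), -5) + W(1, -3))*4 = (-64 + 5*(-3))*4 = (-64 - 15)*4 = -79*4 = -316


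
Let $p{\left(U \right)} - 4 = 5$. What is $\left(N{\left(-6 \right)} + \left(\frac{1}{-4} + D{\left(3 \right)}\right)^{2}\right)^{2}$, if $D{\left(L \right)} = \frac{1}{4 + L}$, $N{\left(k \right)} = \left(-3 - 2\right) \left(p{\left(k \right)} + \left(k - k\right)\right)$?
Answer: $\frac{1244043441}{614656} \approx 2024.0$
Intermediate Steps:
$p{\left(U \right)} = 9$ ($p{\left(U \right)} = 4 + 5 = 9$)
$N{\left(k \right)} = -45$ ($N{\left(k \right)} = \left(-3 - 2\right) \left(9 + \left(k - k\right)\right) = - 5 \left(9 + 0\right) = \left(-5\right) 9 = -45$)
$\left(N{\left(-6 \right)} + \left(\frac{1}{-4} + D{\left(3 \right)}\right)^{2}\right)^{2} = \left(-45 + \left(\frac{1}{-4} + \frac{1}{4 + 3}\right)^{2}\right)^{2} = \left(-45 + \left(- \frac{1}{4} + \frac{1}{7}\right)^{2}\right)^{2} = \left(-45 + \left(- \frac{3}{28}\right)^{2}\right)^{2} = \left(-45 + \frac{9}{784}\right)^{2} = \left(- \frac{35271}{784}\right)^{2} = \frac{1244043441}{614656}$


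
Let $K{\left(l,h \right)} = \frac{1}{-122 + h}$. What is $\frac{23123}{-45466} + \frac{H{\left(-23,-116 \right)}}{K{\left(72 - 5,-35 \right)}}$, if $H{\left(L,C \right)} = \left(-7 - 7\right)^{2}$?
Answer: $- \frac{1399102875}{45466} \approx -30773.0$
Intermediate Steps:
$H{\left(L,C \right)} = 196$ ($H{\left(L,C \right)} = \left(-14\right)^{2} = 196$)
$\frac{23123}{-45466} + \frac{H{\left(-23,-116 \right)}}{K{\left(72 - 5,-35 \right)}} = \frac{23123}{-45466} + \frac{196}{\frac{1}{-122 - 35}} = 23123 \left(- \frac{1}{45466}\right) + \frac{196}{\frac{1}{-157}} = - \frac{23123}{45466} + \frac{196}{- \frac{1}{157}} = - \frac{23123}{45466} + 196 \left(-157\right) = - \frac{23123}{45466} - 30772 = - \frac{1399102875}{45466}$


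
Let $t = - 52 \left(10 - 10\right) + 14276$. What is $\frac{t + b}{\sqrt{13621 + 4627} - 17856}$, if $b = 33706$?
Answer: $- \frac{107095824}{39852311} - \frac{23991 \sqrt{4562}}{79704622} \approx -2.7076$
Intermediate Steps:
$t = 14276$ ($t = \left(-52\right) 0 + 14276 = 0 + 14276 = 14276$)
$\frac{t + b}{\sqrt{13621 + 4627} - 17856} = \frac{14276 + 33706}{\sqrt{13621 + 4627} - 17856} = \frac{47982}{\sqrt{18248} - 17856} = \frac{47982}{2 \sqrt{4562} - 17856} = \frac{47982}{-17856 + 2 \sqrt{4562}}$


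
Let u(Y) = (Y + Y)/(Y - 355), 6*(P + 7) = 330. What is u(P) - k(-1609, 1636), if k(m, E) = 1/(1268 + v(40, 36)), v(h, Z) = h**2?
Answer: -275635/880476 ≈ -0.31305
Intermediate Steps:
P = 48 (P = -7 + (1/6)*330 = -7 + 55 = 48)
k(m, E) = 1/2868 (k(m, E) = 1/(1268 + 40**2) = 1/(1268 + 1600) = 1/2868)
u(Y) = 2*Y/(-355 + Y) (u(Y) = (2*Y)/(-355 + Y) = 2*Y/(-355 + Y))
u(P) - k(-1609, 1636) = 2*48/(-355 + 48) - 1*1/2868 = 2*48/(-307) - 1/2868 = 2*48*(-1/307) - 1/2868 = -96/307 - 1/2868 = -275635/880476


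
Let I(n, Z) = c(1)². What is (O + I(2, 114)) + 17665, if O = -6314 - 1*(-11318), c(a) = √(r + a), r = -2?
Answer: 22668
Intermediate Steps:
c(a) = √(-2 + a)
I(n, Z) = -1 (I(n, Z) = (√(-2 + 1))² = (√(-1))² = I² = -1)
O = 5004 (O = -6314 + 11318 = 5004)
(O + I(2, 114)) + 17665 = (5004 - 1) + 17665 = 5003 + 17665 = 22668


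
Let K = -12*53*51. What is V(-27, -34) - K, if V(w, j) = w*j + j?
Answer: 33320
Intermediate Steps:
K = -32436 (K = -636*51 = -32436)
V(w, j) = j + j*w (V(w, j) = j*w + j = j + j*w)
V(-27, -34) - K = -34*(1 - 27) - 1*(-32436) = -34*(-26) + 32436 = 884 + 32436 = 33320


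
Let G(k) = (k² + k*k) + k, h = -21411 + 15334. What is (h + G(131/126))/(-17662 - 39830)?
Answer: 12053453/114092874 ≈ 0.10565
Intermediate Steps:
h = -6077
G(k) = k + 2*k² (G(k) = (k² + k²) + k = 2*k² + k = k + 2*k²)
(h + G(131/126))/(-17662 - 39830) = (-6077 + (131/126)*(1 + 2*(131/126)))/(-17662 - 39830) = (-6077 + (131*(1/126))*(1 + 2*(131*(1/126))))/(-57492) = (-6077 + 131*(1 + 2*(131/126))/126)*(-1/57492) = (-6077 + 131*(1 + 131/63)/126)*(-1/57492) = (-6077 + (131/126)*(194/63))*(-1/57492) = (-6077 + 12707/3969)*(-1/57492) = -24106906/3969*(-1/57492) = 12053453/114092874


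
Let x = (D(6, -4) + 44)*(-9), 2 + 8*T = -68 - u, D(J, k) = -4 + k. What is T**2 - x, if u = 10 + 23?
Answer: 31345/64 ≈ 489.77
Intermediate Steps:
u = 33
T = -103/8 (T = -1/4 + (-68 - 1*33)/8 = -1/4 + (-68 - 33)/8 = -1/4 + (1/8)*(-101) = -1/4 - 101/8 = -103/8 ≈ -12.875)
x = -324 (x = ((-4 - 4) + 44)*(-9) = (-8 + 44)*(-9) = 36*(-9) = -324)
T**2 - x = (-103/8)**2 - 1*(-324) = 10609/64 + 324 = 31345/64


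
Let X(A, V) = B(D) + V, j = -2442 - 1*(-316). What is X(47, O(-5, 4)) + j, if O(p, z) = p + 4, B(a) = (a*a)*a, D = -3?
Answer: -2154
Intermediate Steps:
B(a) = a**3 (B(a) = a**2*a = a**3)
j = -2126 (j = -2442 + 316 = -2126)
O(p, z) = 4 + p
X(A, V) = -27 + V (X(A, V) = (-3)**3 + V = -27 + V)
X(47, O(-5, 4)) + j = (-27 + (4 - 5)) - 2126 = (-27 - 1) - 2126 = -28 - 2126 = -2154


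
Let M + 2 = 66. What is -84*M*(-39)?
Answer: 209664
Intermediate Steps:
M = 64 (M = -2 + 66 = 64)
-84*M*(-39) = -84*64*(-39) = -5376*(-39) = 209664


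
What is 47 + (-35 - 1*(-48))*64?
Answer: 879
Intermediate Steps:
47 + (-35 - 1*(-48))*64 = 47 + (-35 + 48)*64 = 47 + 13*64 = 47 + 832 = 879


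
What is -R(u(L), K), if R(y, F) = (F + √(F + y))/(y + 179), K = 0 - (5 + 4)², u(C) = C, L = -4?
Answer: 81/175 - I*√85/175 ≈ 0.46286 - 0.052683*I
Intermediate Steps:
K = -81 (K = 0 - 1*9² = 0 - 1*81 = 0 - 81 = -81)
R(y, F) = (F + √(F + y))/(179 + y)
-R(u(L), K) = -(-81 + √(-81 - 4))/(179 - 4) = -(-81 + √(-85))/175 = -(-81 + I*√85)/175 = -(-81/175 + I*√85/175) = 81/175 - I*√85/175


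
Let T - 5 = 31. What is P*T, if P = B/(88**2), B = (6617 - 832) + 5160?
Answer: 8955/176 ≈ 50.881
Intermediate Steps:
T = 36 (T = 5 + 31 = 36)
B = 10945 (B = 5785 + 5160 = 10945)
P = 995/704 (P = 10945/(88**2) = 10945/7744 = 10945*(1/7744) = 995/704 ≈ 1.4134)
P*T = (995/704)*36 = 8955/176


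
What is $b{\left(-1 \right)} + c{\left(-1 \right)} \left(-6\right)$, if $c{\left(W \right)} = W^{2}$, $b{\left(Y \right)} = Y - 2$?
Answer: $-9$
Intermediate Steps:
$b{\left(Y \right)} = -2 + Y$
$b{\left(-1 \right)} + c{\left(-1 \right)} \left(-6\right) = \left(-2 - 1\right) + \left(-1\right)^{2} \left(-6\right) = -3 + 1 \left(-6\right) = -3 - 6 = -9$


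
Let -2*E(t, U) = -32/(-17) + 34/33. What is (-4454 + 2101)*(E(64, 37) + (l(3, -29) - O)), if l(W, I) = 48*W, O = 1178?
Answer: 1366836523/561 ≈ 2.4364e+6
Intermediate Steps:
E(t, U) = -817/561 (E(t, U) = -(-32/(-17) + 34/33)/2 = -(-32*(-1/17) + 34*(1/33))/2 = -(32/17 + 34/33)/2 = -1/2*1634/561 = -817/561)
(-4454 + 2101)*(E(64, 37) + (l(3, -29) - O)) = (-4454 + 2101)*(-817/561 + (48*3 - 1*1178)) = -2353*(-817/561 + (144 - 1178)) = -2353*(-817/561 - 1034) = -2353*(-580891/561) = 1366836523/561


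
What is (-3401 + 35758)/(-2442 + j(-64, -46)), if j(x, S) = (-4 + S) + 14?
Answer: -32357/2478 ≈ -13.058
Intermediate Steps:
j(x, S) = 10 + S
(-3401 + 35758)/(-2442 + j(-64, -46)) = (-3401 + 35758)/(-2442 + (10 - 46)) = 32357/(-2442 - 36) = 32357/(-2478) = 32357*(-1/2478) = -32357/2478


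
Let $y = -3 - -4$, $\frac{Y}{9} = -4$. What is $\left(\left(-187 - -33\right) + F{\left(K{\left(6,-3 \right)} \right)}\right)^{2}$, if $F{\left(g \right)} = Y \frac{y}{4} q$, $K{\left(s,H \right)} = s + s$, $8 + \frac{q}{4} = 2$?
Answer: $3844$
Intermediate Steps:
$q = -24$ ($q = -32 + 4 \cdot 2 = -32 + 8 = -24$)
$Y = -36$ ($Y = 9 \left(-4\right) = -36$)
$K{\left(s,H \right)} = 2 s$
$y = 1$ ($y = -3 + 4 = 1$)
$F{\left(g \right)} = 216$ ($F{\left(g \right)} = - 36 \cdot 1 \cdot \frac{1}{4} \left(-24\right) = \left(-36\right) \frac{1}{4} \left(-24\right) = \left(-9\right) \left(-24\right) = 216$)
$\left(\left(-187 - -33\right) + F{\left(K{\left(6,-3 \right)} \right)}\right)^{2} = \left(\left(-187 - -33\right) + 216\right)^{2} = \left(\left(-187 + 33\right) + 216\right)^{2} = \left(-154 + 216\right)^{2} = 62^{2} = 3844$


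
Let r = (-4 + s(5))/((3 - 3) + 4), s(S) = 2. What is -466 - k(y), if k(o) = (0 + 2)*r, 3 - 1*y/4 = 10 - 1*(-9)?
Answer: -465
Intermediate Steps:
y = -64 (y = 12 - 4*(10 - 1*(-9)) = 12 - 4*(10 + 9) = 12 - 4*19 = 12 - 76 = -64)
r = -1/2 (r = (-4 + 2)/((3 - 3) + 4) = -2/(0 + 4) = -2/4 = -2*1/4 = -1/2 ≈ -0.50000)
k(o) = -1 (k(o) = (0 + 2)*(-1/2) = 2*(-1/2) = -1)
-466 - k(y) = -466 - 1*(-1) = -466 + 1 = -465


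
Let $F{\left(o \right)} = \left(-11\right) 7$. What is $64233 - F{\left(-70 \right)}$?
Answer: $64310$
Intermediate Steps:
$F{\left(o \right)} = -77$
$64233 - F{\left(-70 \right)} = 64233 - -77 = 64233 + 77 = 64310$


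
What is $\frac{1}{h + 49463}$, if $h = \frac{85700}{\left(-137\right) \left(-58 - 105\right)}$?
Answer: $\frac{22331}{1104643953} \approx 2.0216 \cdot 10^{-5}$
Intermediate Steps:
$h = \frac{85700}{22331}$ ($h = \frac{85700}{\left(-137\right) \left(-163\right)} = \frac{85700}{22331} \approx 3.8377$)
$\frac{1}{h + 49463} = \frac{1}{\frac{85700}{22331} + 49463} = \frac{1}{\frac{1104643953}{22331}} = \frac{22331}{1104643953}$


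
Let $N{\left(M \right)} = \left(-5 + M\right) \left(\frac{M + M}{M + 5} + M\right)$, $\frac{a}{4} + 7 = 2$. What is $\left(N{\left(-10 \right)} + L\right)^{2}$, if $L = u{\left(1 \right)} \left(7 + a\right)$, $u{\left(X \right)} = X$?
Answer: $5929$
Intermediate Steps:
$a = -20$ ($a = -28 + 4 \cdot 2 = -28 + 8 = -20$)
$N{\left(M \right)} = \left(-5 + M\right) \left(M + \frac{2 M}{5 + M}\right)$ ($N{\left(M \right)} = \left(-5 + M\right) \left(\frac{2 M}{5 + M} + M\right) = \left(-5 + M\right) \left(M + \frac{2 M}{5 + M}\right)$)
$L = -13$ ($L = 1 \left(7 - 20\right) = 1 \left(-13\right) = -13$)
$\left(N{\left(-10 \right)} + L\right)^{2} = \left(- \frac{10 \left(-35 + \left(-10\right)^{2} + 2 \left(-10\right)\right)}{5 - 10} - 13\right)^{2} = \left(- \frac{10 \left(-35 + 100 - 20\right)}{-5} - 13\right)^{2} = \left(\left(-10\right) \left(- \frac{1}{5}\right) 45 - 13\right)^{2} = \left(90 - 13\right)^{2} = 77^{2} = 5929$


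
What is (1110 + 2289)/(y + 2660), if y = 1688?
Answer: 3399/4348 ≈ 0.78174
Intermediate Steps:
(1110 + 2289)/(y + 2660) = (1110 + 2289)/(1688 + 2660) = 3399/4348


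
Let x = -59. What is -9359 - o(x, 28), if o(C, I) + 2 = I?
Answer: -9385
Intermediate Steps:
o(C, I) = -2 + I
-9359 - o(x, 28) = -9359 - (-2 + 28) = -9359 - 1*26 = -9359 - 26 = -9385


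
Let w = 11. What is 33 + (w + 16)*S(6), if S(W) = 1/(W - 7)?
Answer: 6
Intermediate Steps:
S(W) = 1/(-7 + W)
33 + (w + 16)*S(6) = 33 + (11 + 16)/(-7 + 6) = 33 + 27/(-1) = 33 + 27*(-1) = 33 - 27 = 6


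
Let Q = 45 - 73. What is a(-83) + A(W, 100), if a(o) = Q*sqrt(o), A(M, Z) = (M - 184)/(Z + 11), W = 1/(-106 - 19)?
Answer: -7667/4625 - 28*I*sqrt(83) ≈ -1.6577 - 255.09*I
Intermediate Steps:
Q = -28
W = -1/125 (W = 1/(-125) = -1/125 ≈ -0.0080000)
A(M, Z) = (-184 + M)/(11 + Z)
a(o) = -28*sqrt(o)
a(-83) + A(W, 100) = -28*I*sqrt(83) + (-184 - 1/125)/(11 + 100) = -28*I*sqrt(83) - 23001/125/111 = -28*I*sqrt(83) + (1/111)*(-23001/125) = -28*I*sqrt(83) - 7667/4625 = -7667/4625 - 28*I*sqrt(83)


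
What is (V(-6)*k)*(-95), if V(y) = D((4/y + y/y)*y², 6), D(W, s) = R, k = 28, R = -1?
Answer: 2660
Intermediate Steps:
D(W, s) = -1
V(y) = -1
(V(-6)*k)*(-95) = -1*28*(-95) = -28*(-95) = 2660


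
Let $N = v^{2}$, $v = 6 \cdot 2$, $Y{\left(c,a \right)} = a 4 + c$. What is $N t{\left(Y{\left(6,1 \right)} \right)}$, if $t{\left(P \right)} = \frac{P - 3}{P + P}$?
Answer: $\frac{252}{5} \approx 50.4$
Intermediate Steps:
$Y{\left(c,a \right)} = c + 4 a$ ($Y{\left(c,a \right)} = 4 a + c = c + 4 a$)
$v = 12$
$t{\left(P \right)} = \frac{-3 + P}{2 P}$
$N = 144$ ($N = 12^{2} = 144$)
$N t{\left(Y{\left(6,1 \right)} \right)} = 144 \frac{-3 + \left(6 + 4 \cdot 1\right)}{2 \left(6 + 4 \cdot 1\right)} = 144 \frac{-3 + \left(6 + 4\right)}{2 \left(6 + 4\right)} = 144 \frac{-3 + 10}{2 \cdot 10} = 144 \cdot \frac{1}{2} \cdot \frac{1}{10} \cdot 7 = 144 \cdot \frac{7}{20} = \frac{252}{5}$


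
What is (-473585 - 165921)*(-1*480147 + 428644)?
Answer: 32936477518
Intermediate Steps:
(-473585 - 165921)*(-1*480147 + 428644) = -639506*(-480147 + 428644) = -639506*(-51503) = 32936477518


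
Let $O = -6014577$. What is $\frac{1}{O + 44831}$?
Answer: $- \frac{1}{5969746} \approx -1.6751 \cdot 10^{-7}$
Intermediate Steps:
$\frac{1}{O + 44831} = \frac{1}{-6014577 + 44831} = \frac{1}{-5969746} = - \frac{1}{5969746}$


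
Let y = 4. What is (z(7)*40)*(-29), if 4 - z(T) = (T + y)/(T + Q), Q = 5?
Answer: -10730/3 ≈ -3576.7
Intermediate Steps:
z(T) = 4 - (4 + T)/(5 + T) (z(T) = 4 - (T + 4)/(T + 5) = 4 - (4 + T)/(5 + T))
(z(7)*40)*(-29) = (((16 + 3*7)/(5 + 7))*40)*(-29) = (((16 + 21)/12)*40)*(-29) = (((1/12)*37)*40)*(-29) = ((37/12)*40)*(-29) = (370/3)*(-29) = -10730/3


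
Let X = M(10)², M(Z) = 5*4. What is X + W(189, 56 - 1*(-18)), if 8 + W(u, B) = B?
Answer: 466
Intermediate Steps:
M(Z) = 20
W(u, B) = -8 + B
X = 400 (X = 20² = 400)
X + W(189, 56 - 1*(-18)) = 400 + (-8 + (56 - 1*(-18))) = 400 + (-8 + (56 + 18)) = 400 + (-8 + 74) = 400 + 66 = 466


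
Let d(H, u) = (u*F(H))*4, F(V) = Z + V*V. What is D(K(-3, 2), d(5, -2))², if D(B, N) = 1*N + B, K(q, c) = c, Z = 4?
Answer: 52900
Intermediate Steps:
F(V) = 4 + V² (F(V) = 4 + V*V = 4 + V²)
d(H, u) = 4*u*(4 + H²) (d(H, u) = (u*(4 + H²))*4 = 4*u*(4 + H²))
D(B, N) = B + N (D(B, N) = N + B = B + N)
D(K(-3, 2), d(5, -2))² = (2 + 4*(-2)*(4 + 5²))² = (2 + 4*(-2)*(4 + 25))² = (2 + 4*(-2)*29)² = (2 - 232)² = (-230)² = 52900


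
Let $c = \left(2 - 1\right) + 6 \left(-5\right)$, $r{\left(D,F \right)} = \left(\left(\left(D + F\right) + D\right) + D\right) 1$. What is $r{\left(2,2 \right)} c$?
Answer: $-232$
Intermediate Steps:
$r{\left(D,F \right)} = F + 3 D$ ($r{\left(D,F \right)} = \left(\left(F + 2 D\right) + D\right) 1 = \left(F + 3 D\right) 1 = F + 3 D$)
$c = -29$ ($c = \left(2 - 1\right) - 30 = 1 - 30 = -29$)
$r{\left(2,2 \right)} c = \left(2 + 3 \cdot 2\right) \left(-29\right) = \left(2 + 6\right) \left(-29\right) = 8 \left(-29\right) = -232$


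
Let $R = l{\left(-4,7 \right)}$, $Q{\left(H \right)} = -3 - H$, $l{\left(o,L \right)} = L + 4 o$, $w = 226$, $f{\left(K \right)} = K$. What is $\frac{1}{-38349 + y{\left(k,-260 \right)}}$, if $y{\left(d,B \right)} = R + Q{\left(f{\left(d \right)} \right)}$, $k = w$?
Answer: $- \frac{1}{38587} \approx -2.5915 \cdot 10^{-5}$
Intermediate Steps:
$k = 226$
$R = -9$ ($R = 7 + 4 \left(-4\right) = 7 - 16 = -9$)
$y{\left(d,B \right)} = -12 - d$ ($y{\left(d,B \right)} = -9 - \left(3 + d\right) = -12 - d$)
$\frac{1}{-38349 + y{\left(k,-260 \right)}} = \frac{1}{-38349 - 238} = \frac{1}{-38587} = - \frac{1}{38587}$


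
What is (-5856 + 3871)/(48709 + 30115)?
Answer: -1985/78824 ≈ -0.025183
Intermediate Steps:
(-5856 + 3871)/(48709 + 30115) = -1985/78824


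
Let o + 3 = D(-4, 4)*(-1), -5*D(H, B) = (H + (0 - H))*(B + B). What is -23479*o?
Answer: 70437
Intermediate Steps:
D(H, B) = 0 (D(H, B) = -(H + (0 - H))*(B + B)/5 = -(H - H)*2*B/5 = -0*2*B = -1/5*0 = 0)
o = -3 (o = -3 + 0*(-1) = -3 + 0 = -3)
-23479*o = -23479*(-3) = 70437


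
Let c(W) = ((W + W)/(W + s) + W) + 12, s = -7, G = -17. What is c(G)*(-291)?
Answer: 4171/4 ≈ 1042.8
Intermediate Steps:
c(W) = 12 + W + 2*W/(-7 + W) (c(W) = ((W + W)/(W - 7) + W) + 12 = ((2*W)/(-7 + W) + W) + 12 = (2*W/(-7 + W) + W) + 12 = (W + 2*W/(-7 + W)) + 12 = 12 + W + 2*W/(-7 + W))
c(G)*(-291) = ((-84 + (-17)**2 + 7*(-17))/(-7 - 17))*(-291) = ((-84 + 289 - 119)/(-24))*(-291) = -1/24*86*(-291) = -43/12*(-291) = 4171/4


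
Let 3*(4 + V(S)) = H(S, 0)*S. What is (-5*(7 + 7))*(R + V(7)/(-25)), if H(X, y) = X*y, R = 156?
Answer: -54656/5 ≈ -10931.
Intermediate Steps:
V(S) = -4 (V(S) = -4 + ((S*0)*S)/3 = -4 + (0*S)/3 = -4 + (⅓)*0 = -4 + 0 = -4)
(-5*(7 + 7))*(R + V(7)/(-25)) = (-5*(7 + 7))*(156 - 4/(-25)) = (-5*14)*(156 - 4*(-1/25)) = -70*(156 + 4/25) = -70*3904/25 = -54656/5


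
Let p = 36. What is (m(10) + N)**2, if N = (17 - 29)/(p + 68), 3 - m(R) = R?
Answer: 34225/676 ≈ 50.629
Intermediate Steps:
m(R) = 3 - R
N = -3/26 (N = (17 - 29)/(36 + 68) = -12/104 = -12*1/104 = -3/26 ≈ -0.11538)
(m(10) + N)**2 = ((3 - 1*10) - 3/26)**2 = ((3 - 10) - 3/26)**2 = (-7 - 3/26)**2 = (-185/26)**2 = 34225/676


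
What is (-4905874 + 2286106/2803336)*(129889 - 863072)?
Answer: 5041663580551231557/1401668 ≈ 3.5969e+12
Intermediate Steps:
(-4905874 + 2286106/2803336)*(129889 - 863072) = (-4905874 + 2286106*(1/2803336))*(-733183) = (-4905874 + 1143053/1401668)*(-733183) = -6876405454779/1401668*(-733183) = 5041663580551231557/1401668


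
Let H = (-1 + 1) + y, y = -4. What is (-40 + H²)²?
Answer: 576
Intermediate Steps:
H = -4 (H = (-1 + 1) - 4 = 0 - 4 = -4)
(-40 + H²)² = (-40 + (-4)²)² = (-40 + 16)² = (-24)² = 576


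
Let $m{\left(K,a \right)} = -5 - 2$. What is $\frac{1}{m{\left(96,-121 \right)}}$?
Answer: $- \frac{1}{7} \approx -0.14286$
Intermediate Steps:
$m{\left(K,a \right)} = -7$ ($m{\left(K,a \right)} = -5 - 2 = -7$)
$\frac{1}{m{\left(96,-121 \right)}} = \frac{1}{-7} = - \frac{1}{7}$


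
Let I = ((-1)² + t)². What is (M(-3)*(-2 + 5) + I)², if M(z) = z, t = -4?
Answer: 0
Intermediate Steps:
I = 9 (I = ((-1)² - 4)² = (1 - 4)² = (-3)² = 9)
(M(-3)*(-2 + 5) + I)² = (-3*(-2 + 5) + 9)² = (-3*3 + 9)² = (-9 + 9)² = 0² = 0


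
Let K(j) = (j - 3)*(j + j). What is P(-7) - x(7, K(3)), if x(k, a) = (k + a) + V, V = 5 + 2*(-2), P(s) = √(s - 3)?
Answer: -8 + I*√10 ≈ -8.0 + 3.1623*I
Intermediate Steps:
P(s) = √(-3 + s)
V = 1 (V = 5 - 4 = 1)
K(j) = 2*j*(-3 + j) (K(j) = (-3 + j)*(2*j) = 2*j*(-3 + j))
x(k, a) = 1 + a + k (x(k, a) = (k + a) + 1 = (a + k) + 1 = 1 + a + k)
P(-7) - x(7, K(3)) = √(-3 - 7) - (1 + 2*3*(-3 + 3) + 7) = √(-10) - (1 + 2*3*0 + 7) = I*√10 - (1 + 0 + 7) = I*√10 - 1*8 = I*√10 - 8 = -8 + I*√10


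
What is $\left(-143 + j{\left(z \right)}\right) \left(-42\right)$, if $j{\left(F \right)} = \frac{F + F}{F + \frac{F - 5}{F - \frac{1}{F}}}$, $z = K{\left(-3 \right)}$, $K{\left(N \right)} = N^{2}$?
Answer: $5926$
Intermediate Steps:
$z = 9$ ($z = \left(-3\right)^{2} = 9$)
$j{\left(F \right)} = \frac{2 F}{F + \frac{-5 + F}{F - \frac{1}{F}}}$
$\left(-143 + j{\left(z \right)}\right) \left(-42\right) = \left(-143 + \frac{2 \left(-1 + 9^{2}\right)}{-6 + 9 + 9^{2}}\right) \left(-42\right) = \left(-143 + \frac{2 \left(-1 + 81\right)}{-6 + 9 + 81}\right) \left(-42\right) = \left(-143 + 2 \cdot \frac{1}{84} \cdot 80\right) \left(-42\right) = \left(-143 + \frac{40}{21}\right) \left(-42\right) = \left(- \frac{2963}{21}\right) \left(-42\right) = 5926$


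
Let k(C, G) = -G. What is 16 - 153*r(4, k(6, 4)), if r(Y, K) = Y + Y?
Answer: -1208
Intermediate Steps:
r(Y, K) = 2*Y
16 - 153*r(4, k(6, 4)) = 16 - 306*4 = 16 - 153*8 = 16 - 1224 = -1208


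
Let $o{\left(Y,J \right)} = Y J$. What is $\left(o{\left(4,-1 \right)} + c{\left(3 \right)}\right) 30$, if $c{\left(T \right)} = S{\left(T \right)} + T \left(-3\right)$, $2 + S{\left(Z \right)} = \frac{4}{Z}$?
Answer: $-410$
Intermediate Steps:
$S{\left(Z \right)} = -2 + \frac{4}{Z}$
$c{\left(T \right)} = -2 - 3 T + \frac{4}{T}$ ($c{\left(T \right)} = \left(-2 + \frac{4}{T}\right) + T \left(-3\right) = \left(-2 + \frac{4}{T}\right) - 3 T = -2 - 3 T + \frac{4}{T}$)
$o{\left(Y,J \right)} = J Y$
$\left(o{\left(4,-1 \right)} + c{\left(3 \right)}\right) 30 = \left(\left(-1\right) 4 - \left(11 - \frac{4}{3}\right)\right) 30 = \left(-4 - \frac{29}{3}\right) 30 = \left(- \frac{41}{3}\right) 30 = -410$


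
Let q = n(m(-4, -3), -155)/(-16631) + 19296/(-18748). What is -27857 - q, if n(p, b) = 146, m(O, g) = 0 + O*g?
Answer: -2171358225683/77949497 ≈ -27856.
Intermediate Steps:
m(O, g) = O*g
q = -80912246/77949497 (q = 146/(-16631) + 19296/(-18748) = 146*(-1/16631) + 19296*(-1/18748) = -146/16631 - 4824/4687 = -80912246/77949497 ≈ -1.0380)
-27857 - q = -27857 - 1*(-80912246/77949497) = -27857 + 80912246/77949497 = -2171358225683/77949497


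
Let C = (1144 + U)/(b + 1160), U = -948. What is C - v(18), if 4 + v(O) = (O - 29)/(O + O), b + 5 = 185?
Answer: 53689/12060 ≈ 4.4518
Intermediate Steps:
b = 180 (b = -5 + 185 = 180)
v(O) = -4 + (-29 + O)/(2*O) (v(O) = -4 + (O - 29)/(O + O) = -4 + (-29 + O)/((2*O)) = -4 + (-29 + O)*(1/(2*O)) = -4 + (-29 + O)/(2*O))
C = 49/335 (C = (1144 - 948)/(180 + 1160) = 196/1340 = 196*(1/1340) = 49/335 ≈ 0.14627)
C - v(18) = 49/335 - (-29 - 7*18)/(2*18) = 49/335 - (-29 - 126)/(2*18) = 49/335 - (-155)/(2*18) = 49/335 - 1*(-155/36) = 49/335 + 155/36 = 53689/12060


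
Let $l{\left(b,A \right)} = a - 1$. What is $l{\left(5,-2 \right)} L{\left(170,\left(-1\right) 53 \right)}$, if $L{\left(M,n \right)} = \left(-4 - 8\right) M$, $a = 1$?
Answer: $0$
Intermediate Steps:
$l{\left(b,A \right)} = 0$ ($l{\left(b,A \right)} = 1 - 1 = 0$)
$L{\left(M,n \right)} = - 12 M$
$l{\left(5,-2 \right)} L{\left(170,\left(-1\right) 53 \right)} = 0 \left(\left(-12\right) 170\right) = 0 \left(-2040\right) = 0$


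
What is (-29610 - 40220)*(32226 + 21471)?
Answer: -3749661510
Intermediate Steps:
(-29610 - 40220)*(32226 + 21471) = -69830*53697 = -3749661510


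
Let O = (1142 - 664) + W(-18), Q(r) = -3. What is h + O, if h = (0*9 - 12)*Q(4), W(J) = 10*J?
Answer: 334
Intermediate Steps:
O = 298 (O = (1142 - 664) + 10*(-18) = 478 - 180 = 298)
h = 36 (h = (0*9 - 12)*(-3) = (0 - 12)*(-3) = -12*(-3) = 36)
h + O = 36 + 298 = 334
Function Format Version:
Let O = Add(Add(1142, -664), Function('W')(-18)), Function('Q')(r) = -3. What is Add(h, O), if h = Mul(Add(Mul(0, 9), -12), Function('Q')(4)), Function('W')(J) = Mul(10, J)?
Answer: 334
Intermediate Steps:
O = 298 (O = Add(Add(1142, -664), Mul(10, -18)) = Add(478, -180) = 298)
h = 36 (h = Mul(Add(Mul(0, 9), -12), -3) = Mul(Add(0, -12), -3) = Mul(-12, -3) = 36)
Add(h, O) = Add(36, 298) = 334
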